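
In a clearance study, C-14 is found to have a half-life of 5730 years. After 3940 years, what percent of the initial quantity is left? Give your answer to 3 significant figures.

n = 3940/5730 ≈ 0.68761 half-lives.
Fraction remaining = (1/2)^0.68761 ≈ 0.62088, i.e. 62.088%.

62.1%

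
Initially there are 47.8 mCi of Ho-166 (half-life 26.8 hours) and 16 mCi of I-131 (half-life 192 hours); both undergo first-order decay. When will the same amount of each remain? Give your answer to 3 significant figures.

49.2 hours

Set 47.8·(1/2)^(t/26.8) = 16·(1/2)^(t/192).
Taking log₂: log₂(47.8/16) = t·(1/26.8 − 1/192).
log₂(2.9875) = 1.5789; 1/26.8 − 1/192 = 0.032105.
t = 1.5789 / 0.032105 ≈ 49.18 hours.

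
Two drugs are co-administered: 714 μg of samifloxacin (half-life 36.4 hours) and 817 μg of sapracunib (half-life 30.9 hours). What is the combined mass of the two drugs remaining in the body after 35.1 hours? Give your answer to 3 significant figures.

samifloxacin: 714 × (1/2)^(35.1/36.4) = 714 × (1/2)^0.96429 ≈ 365.95 μg.
sapracunib: 817 × (1/2)^(35.1/30.9) = 817 × (1/2)^1.1359 ≈ 371.77 μg.
Total = 365.95 + 371.77 ≈ 737.72 μg.

738 μg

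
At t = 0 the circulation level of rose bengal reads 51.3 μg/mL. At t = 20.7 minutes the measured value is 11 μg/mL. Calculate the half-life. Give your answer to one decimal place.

A/A₀ = 11/51.3 ≈ 0.21442.
n = log₂(4.6636) ≈ 2.2215 half-lives elapsed in 20.7 minutes.
t½ = 20.7/2.2215 ≈ 9.3182 minutes.

9.3 minutes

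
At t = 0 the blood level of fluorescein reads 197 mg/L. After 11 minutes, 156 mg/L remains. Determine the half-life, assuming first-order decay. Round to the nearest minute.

33 minutes

A/A₀ = 156/197 ≈ 0.79188.
n = log₂(1.2628) ≈ 0.33665 half-lives elapsed in 11 minutes.
t½ = 11/0.33665 ≈ 32.675 minutes.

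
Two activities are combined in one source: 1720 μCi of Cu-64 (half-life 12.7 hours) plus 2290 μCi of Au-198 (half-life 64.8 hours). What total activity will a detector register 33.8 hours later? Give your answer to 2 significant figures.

Cu-64: 1720 × (1/2)^(33.8/12.7) = 1720 × (1/2)^2.6614 ≈ 271.87 μCi.
Au-198: 2290 × (1/2)^(33.8/64.8) = 2290 × (1/2)^0.5216 ≈ 1595.2 μCi.
Total = 271.87 + 1595.2 ≈ 1867.1 μCi.

1900 μCi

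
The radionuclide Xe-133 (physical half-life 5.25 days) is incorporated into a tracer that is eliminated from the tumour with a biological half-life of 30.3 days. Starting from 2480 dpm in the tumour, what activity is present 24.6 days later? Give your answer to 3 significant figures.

1/t_eff = 1/t_phys + 1/t_biol = 1/5.25 + 1/30.3 = 0.22348 per day.
t_eff = 5.25 × 30.3 / (5.25 + 30.3) ≈ 4.4747 days.
Remaining = 2480 × (1/2)^(24.6/4.4747) = 2480 × (1/2)^5.4976 ≈ 54.892 dpm.

54.9 dpm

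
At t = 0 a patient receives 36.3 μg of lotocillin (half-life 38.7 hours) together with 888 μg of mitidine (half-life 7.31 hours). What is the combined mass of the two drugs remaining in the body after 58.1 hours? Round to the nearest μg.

16 μg

lotocillin: 36.3 × (1/2)^(58.1/38.7) = 36.3 × (1/2)^1.5013 ≈ 12.822 μg.
mitidine: 888 × (1/2)^(58.1/7.31) = 888 × (1/2)^7.948 ≈ 3.596 μg.
Total = 12.822 + 3.596 ≈ 16.419 μg.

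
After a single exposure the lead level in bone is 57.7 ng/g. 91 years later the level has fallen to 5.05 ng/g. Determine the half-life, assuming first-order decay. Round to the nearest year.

26 years

A/A₀ = 5.05/57.7 ≈ 0.087522.
n = log₂(11.426) ≈ 3.5142 half-lives elapsed in 91 years.
t½ = 91/3.5142 ≈ 25.895 years.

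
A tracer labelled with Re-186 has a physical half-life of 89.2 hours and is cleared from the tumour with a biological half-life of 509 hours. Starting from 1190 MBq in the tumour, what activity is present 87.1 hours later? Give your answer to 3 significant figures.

1/t_eff = 1/t_phys + 1/t_biol = 1/89.2 + 1/509 = 0.013175 per hour.
t_eff = 89.2 × 509 / (89.2 + 509) ≈ 75.899 hours.
Remaining = 1190 × (1/2)^(87.1/75.899) = 1190 × (1/2)^1.1476 ≈ 537.15 MBq.

537 MBq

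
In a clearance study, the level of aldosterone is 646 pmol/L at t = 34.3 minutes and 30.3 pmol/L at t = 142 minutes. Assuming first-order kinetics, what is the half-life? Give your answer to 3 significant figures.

24.4 minutes

Over Δt = 142 − 34.3 = 107.7 minutes, the level fell by a factor of 646/30.3 ≈ 21.32.
n = log₂(21.32) ≈ 4.4141 half-lives, so t½ = 107.7/4.4141 ≈ 24.399 minutes.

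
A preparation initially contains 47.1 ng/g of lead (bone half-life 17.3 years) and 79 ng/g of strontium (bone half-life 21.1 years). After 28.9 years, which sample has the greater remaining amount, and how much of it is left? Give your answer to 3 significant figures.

lead: 47.1 × (1/2)^1.6705 ≈ 14.796 ng/g.
strontium: 79 × (1/2)^1.3697 ≈ 30.571 ng/g.
Strontium has more remaining, at ≈ 30.571 ng/g.

strontium, 30.6 ng/g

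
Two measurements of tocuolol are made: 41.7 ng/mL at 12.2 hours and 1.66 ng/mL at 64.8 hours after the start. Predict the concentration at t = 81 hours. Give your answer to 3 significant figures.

Over Δt = 64.8 − 12.2 = 52.6 hours, the level fell by a factor of 41.7/1.66 ≈ 25.12.
n = log₂(25.12) ≈ 4.6508 half-lives, so t½ = 52.6/4.6508 ≈ 11.31 hours.
From t = 64.8 to t = 81: 1.66 × (1/2)^((81−64.8)/11.31) ≈ 0.61506 ng/mL.

0.615 ng/mL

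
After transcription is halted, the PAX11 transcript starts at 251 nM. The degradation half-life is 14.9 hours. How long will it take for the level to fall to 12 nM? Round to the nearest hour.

Fraction remaining = 12/251 ≈ 0.047809.
n = log₂(251/12) = ln(20.917)/ln 2 ≈ 4.3866 half-lives.
t = n × t½ = 4.3866 × 14.9 ≈ 65.36 hours.

65 hours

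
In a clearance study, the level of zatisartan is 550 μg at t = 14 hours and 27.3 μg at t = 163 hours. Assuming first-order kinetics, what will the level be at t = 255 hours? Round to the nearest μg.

Over Δt = 163 − 14 = 149 hours, the level fell by a factor of 550/27.3 ≈ 20.147.
n = log₂(20.147) ≈ 4.3325 half-lives, so t½ = 149/4.3325 ≈ 34.392 hours.
From t = 163 to t = 255: 27.3 × (1/2)^((255−163)/34.392) ≈ 4.2745 μg.

4 μg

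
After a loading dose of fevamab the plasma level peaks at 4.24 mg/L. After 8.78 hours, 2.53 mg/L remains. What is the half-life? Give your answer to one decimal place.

A/A₀ = 2.53/4.24 ≈ 0.5967.
n = log₂(1.6759) ≈ 0.74493 half-lives elapsed in 8.78 hours.
t½ = 8.78/0.74493 ≈ 11.786 hours.

11.8 hours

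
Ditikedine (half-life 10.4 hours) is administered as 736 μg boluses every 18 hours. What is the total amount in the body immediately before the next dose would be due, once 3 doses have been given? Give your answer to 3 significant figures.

309 μg

The 3 doses were given 54, 36, 18 hours ago.
Total = 736·(1/2)^(54/10.4) + 736·(1/2)^(36/10.4) + 736·(1/2)^(18/10.4)
      = 20.13 + 66.811 + 221.75 ≈ 308.69 μg.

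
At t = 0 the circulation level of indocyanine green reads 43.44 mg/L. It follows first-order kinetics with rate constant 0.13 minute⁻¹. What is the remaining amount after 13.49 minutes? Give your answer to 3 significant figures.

7.52 mg/L

t½ = ln 2 / λ = 0.69315 / 0.13 ≈ 5.3319 minutes.
Number of half-lives: n = 13.49/5.3319 ≈ 2.5301.
Remaining = 43.44 × (1/2)^2.5301 = 43.44 × 0.17313 ≈ 7.5209 mg/L.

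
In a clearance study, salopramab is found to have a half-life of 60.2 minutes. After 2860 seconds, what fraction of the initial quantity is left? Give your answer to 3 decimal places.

2860 seconds = 47.6667 minutes.
n = 47.6667/60.2 ≈ 0.79181 half-lives.
Fraction remaining = (1/2)^0.79181 ≈ 0.57762.

0.578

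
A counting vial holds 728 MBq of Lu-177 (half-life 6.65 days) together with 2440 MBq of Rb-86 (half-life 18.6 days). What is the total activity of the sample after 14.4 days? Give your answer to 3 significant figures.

Lu-177: 728 × (1/2)^(14.4/6.65) = 728 × (1/2)^2.1654 ≈ 162.28 MBq.
Rb-86: 2440 × (1/2)^(14.4/18.6) = 2440 × (1/2)^0.77419 ≈ 1426.7 MBq.
Total = 162.28 + 1426.7 ≈ 1589 MBq.

1590 MBq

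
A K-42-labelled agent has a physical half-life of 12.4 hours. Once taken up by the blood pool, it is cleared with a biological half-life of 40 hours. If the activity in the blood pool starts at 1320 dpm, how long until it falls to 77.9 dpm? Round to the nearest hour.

39 hours

1/t_eff = 1/t_phys + 1/t_biol = 1/12.4 + 1/40 = 0.10565 per hour.
t_eff = 12.4 × 40 / (12.4 + 40) ≈ 9.4656 hours.
n = log₂(1320/77.9) ≈ 4.0828; t = 4.0828 × 9.4656 ≈ 38.646 hours.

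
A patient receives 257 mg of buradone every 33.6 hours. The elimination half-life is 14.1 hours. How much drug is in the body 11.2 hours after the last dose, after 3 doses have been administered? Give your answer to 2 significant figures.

180 mg

The 3 doses were given 78.4, 44.8, 11.2 hours ago.
Total = 257·(1/2)^(78.4/14.1) + 257·(1/2)^(44.8/14.1) + 257·(1/2)^(11.2/14.1)
      = 5.4465 + 28.41 + 148.19 ≈ 182.05 mg.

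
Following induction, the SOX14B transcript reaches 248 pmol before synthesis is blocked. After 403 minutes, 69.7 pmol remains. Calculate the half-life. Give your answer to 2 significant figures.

A/A₀ = 69.7/248 ≈ 0.28105.
n = log₂(3.5581) ≈ 1.8311 half-lives elapsed in 403 minutes.
t½ = 403/1.8311 ≈ 220.09 minutes.

220 minutes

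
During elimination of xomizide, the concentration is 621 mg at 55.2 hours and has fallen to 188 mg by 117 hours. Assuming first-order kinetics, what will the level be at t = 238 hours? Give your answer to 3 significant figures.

Over Δt = 117 − 55.2 = 61.8 hours, the level fell by a factor of 621/188 ≈ 3.3032.
n = log₂(3.3032) ≈ 1.7239 half-lives, so t½ = 61.8/1.7239 ≈ 35.85 hours.
From t = 117 to t = 238: 188 × (1/2)^((238−117)/35.85) ≈ 18.119 mg.

18.1 mg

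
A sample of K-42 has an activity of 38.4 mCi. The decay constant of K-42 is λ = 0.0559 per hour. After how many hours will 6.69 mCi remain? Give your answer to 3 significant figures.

31.3 hours

t½ = ln 2 / λ = 0.69315 / 0.0559 ≈ 12.4 hours.
Fraction remaining = 6.69/38.4 ≈ 0.17422.
n = log₂(38.4/6.69) = ln(5.7399)/ln 2 ≈ 2.521 half-lives.
t = n × t½ = 2.521 × 12.4 ≈ 31.26 hours.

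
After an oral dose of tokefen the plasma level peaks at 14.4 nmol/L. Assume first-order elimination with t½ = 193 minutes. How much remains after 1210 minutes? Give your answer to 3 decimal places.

Number of half-lives: n = 1210/193 ≈ 6.2694.
Remaining = 14.4 × (1/2)^6.2694 = 14.4 × 0.012963 ≈ 0.18667 nmol/L.

0.187 nmol/L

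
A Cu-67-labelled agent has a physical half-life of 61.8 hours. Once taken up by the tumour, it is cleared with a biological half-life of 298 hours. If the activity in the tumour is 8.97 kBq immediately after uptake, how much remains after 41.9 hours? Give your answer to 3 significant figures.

5.09 kBq

1/t_eff = 1/t_phys + 1/t_biol = 1/61.8 + 1/298 = 0.019537 per hour.
t_eff = 61.8 × 298 / (61.8 + 298) ≈ 51.185 hours.
Remaining = 8.97 × (1/2)^(41.9/51.185) = 8.97 × (1/2)^0.8186 ≈ 5.0859 kBq.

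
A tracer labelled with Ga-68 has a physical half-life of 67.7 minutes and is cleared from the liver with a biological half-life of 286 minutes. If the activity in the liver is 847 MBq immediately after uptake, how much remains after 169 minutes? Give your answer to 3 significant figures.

1/t_eff = 1/t_phys + 1/t_biol = 1/67.7 + 1/286 = 0.018268 per minute.
t_eff = 67.7 × 286 / (67.7 + 286) ≈ 54.742 minutes.
Remaining = 847 × (1/2)^(169/54.742) = 847 × (1/2)^3.0872 ≈ 99.664 MBq.

99.7 MBq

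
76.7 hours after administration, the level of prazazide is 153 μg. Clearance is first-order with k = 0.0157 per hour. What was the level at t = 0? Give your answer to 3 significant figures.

t½ = ln 2 / k = 0.69315 / 0.0157 ≈ 44.15 hours.
Number of half-lives elapsed: n = 76.7/44.15 ≈ 1.7373.
A₀ = A × 2^n = 153 × 2^1.7373 = 153 × 3.3341 ≈ 510.11 μg.

510 μg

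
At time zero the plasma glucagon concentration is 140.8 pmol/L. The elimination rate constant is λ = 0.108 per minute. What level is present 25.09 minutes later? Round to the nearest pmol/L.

t½ = ln 2 / λ = 0.69315 / 0.108 ≈ 6.418 minutes.
Number of half-lives: n = 25.09/6.418 ≈ 3.9093.
Remaining = 140.8 × (1/2)^3.9093 = 140.8 × 0.066555 ≈ 9.371 pmol/L.

9 pmol/L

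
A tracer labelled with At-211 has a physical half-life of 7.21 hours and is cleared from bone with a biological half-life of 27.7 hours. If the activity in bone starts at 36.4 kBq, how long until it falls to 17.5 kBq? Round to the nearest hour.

6 hours

1/t_eff = 1/t_phys + 1/t_biol = 1/7.21 + 1/27.7 = 0.1748 per hour.
t_eff = 7.21 × 27.7 / (7.21 + 27.7) ≈ 5.7209 hours.
n = log₂(36.4/17.5) ≈ 1.0566; t = 1.0566 × 5.7209 ≈ 6.0446 hours.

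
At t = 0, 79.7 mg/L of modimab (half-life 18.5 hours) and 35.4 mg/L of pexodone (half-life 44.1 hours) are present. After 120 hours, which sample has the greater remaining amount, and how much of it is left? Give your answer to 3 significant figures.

modimab: 79.7 × (1/2)^6.4865 ≈ 0.88886 mg/L.
pexodone: 35.4 × (1/2)^2.7211 ≈ 5.3688 mg/L.
Pexodone has more remaining, at ≈ 5.3688 mg/L.

pexodone, 5.37 mg/L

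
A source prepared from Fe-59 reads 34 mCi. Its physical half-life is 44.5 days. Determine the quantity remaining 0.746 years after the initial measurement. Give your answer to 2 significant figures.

Convert the elapsed time: 0.746 years = 272.29 days.
Number of half-lives: n = 272.29/44.5 ≈ 6.1189.
Remaining = 34 × (1/2)^6.1189 = 34 × 0.014389 ≈ 0.48923 mCi.

0.49 mCi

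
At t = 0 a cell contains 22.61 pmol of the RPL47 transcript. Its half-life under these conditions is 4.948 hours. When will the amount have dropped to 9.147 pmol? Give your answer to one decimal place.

6.5 hours

Fraction remaining = 9.147/22.61 ≈ 0.40456.
n = log₂(22.61/9.147) = ln(2.4718)/ln 2 ≈ 1.3056 half-lives.
t = n × t½ = 1.3056 × 4.948 ≈ 6.4601 hours.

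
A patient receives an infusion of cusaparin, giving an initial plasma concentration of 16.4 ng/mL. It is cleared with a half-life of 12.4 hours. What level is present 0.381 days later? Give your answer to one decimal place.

Convert the elapsed time: 0.381 days = 9.144 hours.
Number of half-lives: n = 9.144/12.4 ≈ 0.73742.
Remaining = 16.4 × (1/2)^0.73742 = 16.4 × 0.59981 ≈ 9.8369 ng/mL.

9.8 ng/mL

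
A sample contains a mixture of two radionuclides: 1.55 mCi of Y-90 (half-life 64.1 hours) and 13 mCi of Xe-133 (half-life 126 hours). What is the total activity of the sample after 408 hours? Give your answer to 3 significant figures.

1.40 mCi

Y-90: 1.55 × (1/2)^(408/64.1) = 1.55 × (1/2)^6.3651 ≈ 0.018804 mCi.
Xe-133: 13 × (1/2)^(408/126) = 13 × (1/2)^3.2381 ≈ 1.3778 mCi.
Total = 0.018804 + 1.3778 ≈ 1.3966 mCi.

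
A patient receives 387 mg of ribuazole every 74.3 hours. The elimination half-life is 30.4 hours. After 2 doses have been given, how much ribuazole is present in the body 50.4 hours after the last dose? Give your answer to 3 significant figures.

The 2 doses were given 124.7, 50.4 hours ago.
Total = 387·(1/2)^(124.7/30.4) + 387·(1/2)^(50.4/30.4)
      = 22.537 + 122.64 ≈ 145.18 mg.

145 mg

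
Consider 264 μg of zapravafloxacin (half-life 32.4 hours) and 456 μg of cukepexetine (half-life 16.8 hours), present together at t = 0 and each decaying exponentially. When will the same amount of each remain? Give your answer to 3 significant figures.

27.5 hours

Set 264·(1/2)^(t/32.4) = 456·(1/2)^(t/16.8).
Taking log₂: log₂(264/456) = t·(1/32.4 − 1/16.8).
log₂(0.57895) = -0.7885; 1/32.4 − 1/16.8 = -0.02866.
t = -0.7885 / -0.02866 ≈ 27.512 hours.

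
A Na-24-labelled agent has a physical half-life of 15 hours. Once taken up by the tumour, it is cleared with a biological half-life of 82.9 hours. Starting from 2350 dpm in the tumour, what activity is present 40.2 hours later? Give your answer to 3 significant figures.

262 dpm

1/t_eff = 1/t_phys + 1/t_biol = 1/15 + 1/82.9 = 0.078729 per hour.
t_eff = 15 × 82.9 / (15 + 82.9) ≈ 12.702 hours.
Remaining = 2350 × (1/2)^(40.2/12.702) = 2350 × (1/2)^3.1649 ≈ 262.02 dpm.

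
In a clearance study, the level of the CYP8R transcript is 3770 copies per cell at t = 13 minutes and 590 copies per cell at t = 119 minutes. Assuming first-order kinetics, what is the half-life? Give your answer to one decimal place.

Over Δt = 119 − 13 = 106 minutes, the level fell by a factor of 3770/590 ≈ 6.3898.
n = log₂(6.3898) ≈ 2.6758 half-lives, so t½ = 106/2.6758 ≈ 39.615 minutes.

39.6 minutes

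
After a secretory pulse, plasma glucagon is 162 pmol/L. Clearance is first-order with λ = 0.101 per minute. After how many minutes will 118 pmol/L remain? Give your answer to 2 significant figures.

t½ = ln 2 / λ = 0.69315 / 0.101 ≈ 6.8628 minutes.
Fraction remaining = 118/162 ≈ 0.7284.
n = log₂(162/118) = ln(1.3729)/ln 2 ≈ 0.45721 half-lives.
t = n × t½ = 0.45721 × 6.8628 ≈ 3.1377 minutes.

3.1 minutes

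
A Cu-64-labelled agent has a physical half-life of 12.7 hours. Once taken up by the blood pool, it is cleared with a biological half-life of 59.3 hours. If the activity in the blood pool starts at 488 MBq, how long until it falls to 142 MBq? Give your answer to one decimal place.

18.6 hours

1/t_eff = 1/t_phys + 1/t_biol = 1/12.7 + 1/59.3 = 0.095604 per hour.
t_eff = 12.7 × 59.3 / (12.7 + 59.3) ≈ 10.46 hours.
n = log₂(488/142) ≈ 1.781; t = 1.781 × 10.46 ≈ 18.629 hours.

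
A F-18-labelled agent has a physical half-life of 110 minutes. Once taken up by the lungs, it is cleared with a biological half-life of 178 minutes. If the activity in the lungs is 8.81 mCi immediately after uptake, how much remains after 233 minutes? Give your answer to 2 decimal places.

0.82 mCi

1/t_eff = 1/t_phys + 1/t_biol = 1/110 + 1/178 = 0.014709 per minute.
t_eff = 110 × 178 / (110 + 178) ≈ 67.986 minutes.
Remaining = 8.81 × (1/2)^(233/67.986) = 8.81 × (1/2)^3.4272 ≈ 0.81902 mCi.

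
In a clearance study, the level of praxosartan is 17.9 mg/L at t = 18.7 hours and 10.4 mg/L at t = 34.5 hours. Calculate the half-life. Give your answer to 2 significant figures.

Over Δt = 34.5 − 18.7 = 15.8 hours, the level fell by a factor of 17.9/10.4 ≈ 1.7212.
n = log₂(1.7212) ≈ 0.78338 half-lives, so t½ = 15.8/0.78338 ≈ 20.169 hours.

20 hours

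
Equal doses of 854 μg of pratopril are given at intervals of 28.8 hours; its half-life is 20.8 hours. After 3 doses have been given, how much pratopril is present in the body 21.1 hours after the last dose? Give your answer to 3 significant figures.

647 μg

The 3 doses were given 78.7, 49.9, 21.1 hours ago.
Total = 854·(1/2)^(78.7/20.8) + 854·(1/2)^(49.9/20.8) + 854·(1/2)^(21.1/20.8)
      = 62.01 + 161.91 + 422.75 ≈ 646.67 μg.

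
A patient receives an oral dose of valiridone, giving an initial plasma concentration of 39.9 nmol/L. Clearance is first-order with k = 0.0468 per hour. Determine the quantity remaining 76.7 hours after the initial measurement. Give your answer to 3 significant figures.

t½ = ln 2 / k = 0.69315 / 0.0468 ≈ 14.811 hours.
Number of half-lives: n = 76.7/14.811 ≈ 5.1786.
Remaining = 39.9 × (1/2)^5.1786 = 39.9 × 0.02761 ≈ 1.1017 nmol/L.

1.10 nmol/L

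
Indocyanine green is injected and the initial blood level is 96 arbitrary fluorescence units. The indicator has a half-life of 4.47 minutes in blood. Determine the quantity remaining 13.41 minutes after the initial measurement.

12 arbitrary fluorescence units

Elapsed time is 3 half-lives (13.41/4.47).
Each half-life halves the amount: 96 × (1/2)^3 = 96/8 = 12 arbitrary fluorescence units.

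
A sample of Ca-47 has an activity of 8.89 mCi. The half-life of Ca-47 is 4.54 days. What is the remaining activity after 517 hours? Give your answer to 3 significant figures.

Convert the elapsed time: 517 hours = 21.5417 days.
Number of half-lives: n = 21.5417/4.54 ≈ 4.7449.
Remaining = 8.89 × (1/2)^4.7449 = 8.89 × 0.037295 ≈ 0.33156 mCi.

0.332 mCi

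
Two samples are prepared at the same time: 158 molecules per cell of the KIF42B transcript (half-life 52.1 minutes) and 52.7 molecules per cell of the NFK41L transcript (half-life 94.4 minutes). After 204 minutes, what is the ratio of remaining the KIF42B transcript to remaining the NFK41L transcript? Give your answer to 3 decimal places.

0.889

KIF42B transcript: 158 × (1/2)^(204/52.1) = 158 × (1/2)^3.9155 ≈ 10.47 molecules per cell.
NFK41L transcript: 52.7 × (1/2)^(204/94.4) = 52.7 × (1/2)^2.161 ≈ 11.784 molecules per cell.
Ratio ≈ 10.47 / 11.784 ≈ 0.88855.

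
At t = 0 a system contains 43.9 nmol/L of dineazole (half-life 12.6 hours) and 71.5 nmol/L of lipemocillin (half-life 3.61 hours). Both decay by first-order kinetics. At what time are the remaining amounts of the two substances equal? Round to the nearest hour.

4 hours

Set 43.9·(1/2)^(t/12.6) = 71.5·(1/2)^(t/3.61).
Taking log₂: log₂(43.9/71.5) = t·(1/12.6 − 1/3.61).
log₂(0.61399) = -0.70372; 1/12.6 − 1/3.61 = -0.19764.
t = -0.70372 / -0.19764 ≈ 3.5606 hours.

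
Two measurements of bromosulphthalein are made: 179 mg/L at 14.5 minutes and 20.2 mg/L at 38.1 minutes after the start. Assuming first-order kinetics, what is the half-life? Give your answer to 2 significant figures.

7.5 minutes

Over Δt = 38.1 − 14.5 = 23.6 minutes, the level fell by a factor of 179/20.2 ≈ 8.8614.
n = log₂(8.8614) ≈ 3.1475 half-lives, so t½ = 23.6/3.1475 ≈ 7.4979 minutes.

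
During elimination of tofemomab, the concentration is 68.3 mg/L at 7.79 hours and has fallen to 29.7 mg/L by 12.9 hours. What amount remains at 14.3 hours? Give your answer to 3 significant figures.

Over Δt = 12.9 − 7.79 = 5.11 hours, the level fell by a factor of 68.3/29.7 ≈ 2.2997.
n = log₂(2.2997) ≈ 1.2014 half-lives, so t½ = 5.11/1.2014 ≈ 4.2533 hours.
From t = 12.9 to t = 14.3: 29.7 × (1/2)^((14.3−12.9)/4.2533) ≈ 23.641 mg/L.

23.6 mg/L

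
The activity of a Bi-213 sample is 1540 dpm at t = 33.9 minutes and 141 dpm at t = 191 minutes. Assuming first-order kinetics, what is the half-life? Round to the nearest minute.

46 minutes

Over Δt = 191 − 33.9 = 157.1 minutes, the level fell by a factor of 1540/141 ≈ 10.922.
n = log₂(10.922) ≈ 3.4492 half-lives, so t½ = 157.1/3.4492 ≈ 45.547 minutes.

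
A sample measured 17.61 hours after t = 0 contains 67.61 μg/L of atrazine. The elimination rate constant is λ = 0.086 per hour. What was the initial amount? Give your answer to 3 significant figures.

t½ = ln 2 / λ = 0.69315 / 0.086 ≈ 8.0599 hours.
Number of half-lives elapsed: n = 17.61/8.0599 ≈ 2.1849.
A₀ = A × 2^n = 67.61 × 2^2.1849 = 67.61 × 4.547 ≈ 307.42 μg/L.

307 μg/L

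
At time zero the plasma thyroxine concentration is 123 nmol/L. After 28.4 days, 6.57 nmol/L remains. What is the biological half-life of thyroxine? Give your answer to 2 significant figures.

6.7 days

A/A₀ = 6.57/123 ≈ 0.053415.
n = log₂(18.721) ≈ 4.2266 half-lives elapsed in 28.4 days.
t½ = 28.4/4.2266 ≈ 6.7193 days.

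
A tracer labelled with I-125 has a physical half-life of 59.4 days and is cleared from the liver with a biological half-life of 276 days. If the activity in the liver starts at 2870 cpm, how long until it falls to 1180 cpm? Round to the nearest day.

1/t_eff = 1/t_phys + 1/t_biol = 1/59.4 + 1/276 = 0.020458 per day.
t_eff = 59.4 × 276 / (59.4 + 276) ≈ 48.88 days.
n = log₂(2870/1180) ≈ 1.2823; t = 1.2823 × 48.88 ≈ 62.677 days.

63 days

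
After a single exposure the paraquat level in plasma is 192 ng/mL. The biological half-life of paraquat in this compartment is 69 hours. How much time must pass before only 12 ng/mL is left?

276 hours

12/192 = 1/16, so 4 half-lives have elapsed.
t = 4 × 69 = 276 hours.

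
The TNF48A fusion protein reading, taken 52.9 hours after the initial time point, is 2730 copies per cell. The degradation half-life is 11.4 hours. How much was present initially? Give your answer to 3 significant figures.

68100 copies per cell

Number of half-lives elapsed: n = 52.9/11.4 ≈ 4.6404.
A₀ = A × 2^n = 2730 × 2^4.6404 = 2730 × 24.939 ≈ 68084 copies per cell.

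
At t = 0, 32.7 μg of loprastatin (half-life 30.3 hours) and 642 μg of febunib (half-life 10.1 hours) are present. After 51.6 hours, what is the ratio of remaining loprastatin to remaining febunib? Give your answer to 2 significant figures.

0.54

loprastatin: 32.7 × (1/2)^(51.6/30.3) = 32.7 × (1/2)^1.703 ≈ 10.044 μg.
febunib: 642 × (1/2)^(51.6/10.1) = 642 × (1/2)^5.1089 ≈ 18.604 μg.
Ratio ≈ 10.044 / 18.604 ≈ 0.53989.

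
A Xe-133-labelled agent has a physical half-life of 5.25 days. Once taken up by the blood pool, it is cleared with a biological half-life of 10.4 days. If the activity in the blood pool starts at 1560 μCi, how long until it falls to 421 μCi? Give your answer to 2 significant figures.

6.6 days

1/t_eff = 1/t_phys + 1/t_biol = 1/5.25 + 1/10.4 = 0.28663 per day.
t_eff = 5.25 × 10.4 / (5.25 + 10.4) ≈ 3.4888 days.
n = log₂(1560/421) ≈ 1.8897; t = 1.8897 × 3.4888 ≈ 6.5927 days.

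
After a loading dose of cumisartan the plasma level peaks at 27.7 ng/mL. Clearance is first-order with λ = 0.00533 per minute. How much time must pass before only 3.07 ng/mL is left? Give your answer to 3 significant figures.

t½ = ln 2 / λ = 0.69315 / 0.00533 ≈ 130.05 minutes.
Fraction remaining = 3.07/27.7 ≈ 0.11083.
n = log₂(27.7/3.07) = ln(9.0228)/ln 2 ≈ 3.1736 half-lives.
t = n × t½ = 3.1736 × 130.05 ≈ 412.71 minutes.

413 minutes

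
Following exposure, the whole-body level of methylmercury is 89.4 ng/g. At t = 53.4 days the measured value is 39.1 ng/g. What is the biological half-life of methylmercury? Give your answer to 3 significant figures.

44.8 days

A/A₀ = 39.1/89.4 ≈ 0.43736.
n = log₂(2.2864) ≈ 1.1931 half-lives elapsed in 53.4 days.
t½ = 53.4/1.1931 ≈ 44.757 days.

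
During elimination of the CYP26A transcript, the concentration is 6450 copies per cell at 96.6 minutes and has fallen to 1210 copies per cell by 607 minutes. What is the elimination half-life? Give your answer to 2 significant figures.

Over Δt = 607 − 96.6 = 510.4 minutes, the level fell by a factor of 6450/1210 ≈ 5.3306.
n = log₂(5.3306) ≈ 2.4143 half-lives, so t½ = 510.4/2.4143 ≈ 211.41 minutes.

210 minutes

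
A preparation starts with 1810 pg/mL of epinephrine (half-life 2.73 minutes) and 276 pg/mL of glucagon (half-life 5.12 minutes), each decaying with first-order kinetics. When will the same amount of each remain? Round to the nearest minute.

16 minutes

Set 1810·(1/2)^(t/2.73) = 276·(1/2)^(t/5.12).
Taking log₂: log₂(1810/276) = t·(1/2.73 − 1/5.12).
log₂(6.558) = 2.7132; 1/2.73 − 1/5.12 = 0.17099.
t = 2.7132 / 0.17099 ≈ 15.868 minutes.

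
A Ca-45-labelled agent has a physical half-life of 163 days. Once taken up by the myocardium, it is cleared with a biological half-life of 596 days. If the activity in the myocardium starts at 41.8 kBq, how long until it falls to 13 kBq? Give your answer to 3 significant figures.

1/t_eff = 1/t_phys + 1/t_biol = 1/163 + 1/596 = 0.0078128 per day.
t_eff = 163 × 596 / (163 + 596) ≈ 127.99 days.
n = log₂(41.8/13) ≈ 1.685; t = 1.685 × 127.99 ≈ 215.67 days.

216 days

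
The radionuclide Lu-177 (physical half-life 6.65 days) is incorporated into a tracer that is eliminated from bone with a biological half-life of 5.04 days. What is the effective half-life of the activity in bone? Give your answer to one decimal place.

1/t_eff = 1/t_phys + 1/t_biol = 1/6.65 + 1/5.04 = 0.34879 per day.
t_eff = 6.65 × 5.04 / (6.65 + 5.04) ≈ 2.8671 days.

2.9 days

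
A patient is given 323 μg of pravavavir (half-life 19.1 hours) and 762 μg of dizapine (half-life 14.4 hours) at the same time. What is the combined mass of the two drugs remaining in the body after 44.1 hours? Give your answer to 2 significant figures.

160 μg

pravavavir: 323 × (1/2)^(44.1/19.1) = 323 × (1/2)^2.3089 ≈ 65.186 μg.
dizapine: 762 × (1/2)^(44.1/14.4) = 762 × (1/2)^3.0625 ≈ 91.212 μg.
Total = 65.186 + 91.212 ≈ 156.4 μg.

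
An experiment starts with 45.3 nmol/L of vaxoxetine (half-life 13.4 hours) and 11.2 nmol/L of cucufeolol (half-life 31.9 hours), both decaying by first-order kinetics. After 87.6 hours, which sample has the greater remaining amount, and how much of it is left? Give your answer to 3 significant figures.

cucufeolol, 1.67 nmol/L

vaxoxetine: 45.3 × (1/2)^6.5373 ≈ 0.48772 nmol/L.
cucufeolol: 11.2 × (1/2)^2.7461 ≈ 1.6694 nmol/L.
Cucufeolol has more remaining, at ≈ 1.6694 nmol/L.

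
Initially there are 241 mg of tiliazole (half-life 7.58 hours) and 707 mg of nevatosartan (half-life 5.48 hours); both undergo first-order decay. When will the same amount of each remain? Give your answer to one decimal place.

Set 241·(1/2)^(t/7.58) = 707·(1/2)^(t/5.48).
Taking log₂: log₂(241/707) = t·(1/7.58 − 1/5.48).
log₂(0.34088) = -1.5527; 1/7.58 − 1/5.48 = -0.050556.
t = -1.5527 / -0.050556 ≈ 30.712 hours.

30.7 hours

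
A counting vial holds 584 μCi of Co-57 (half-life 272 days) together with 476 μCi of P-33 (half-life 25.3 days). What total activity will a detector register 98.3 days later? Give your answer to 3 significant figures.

487 μCi

Co-57: 584 × (1/2)^(98.3/272) = 584 × (1/2)^0.3614 ≈ 454.59 μCi.
P-33: 476 × (1/2)^(98.3/25.3) = 476 × (1/2)^3.8854 ≈ 32.21 μCi.
Total = 454.59 + 32.21 ≈ 486.8 μCi.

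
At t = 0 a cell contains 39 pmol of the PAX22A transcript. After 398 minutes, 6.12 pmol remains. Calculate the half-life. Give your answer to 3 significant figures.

149 minutes

A/A₀ = 6.12/39 ≈ 0.15692.
n = log₂(6.3725) ≈ 2.6719 half-lives elapsed in 398 minutes.
t½ = 398/2.6719 ≈ 148.96 minutes.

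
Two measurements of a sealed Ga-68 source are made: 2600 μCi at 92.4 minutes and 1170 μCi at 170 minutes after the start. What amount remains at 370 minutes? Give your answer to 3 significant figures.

Over Δt = 170 − 92.4 = 77.6 minutes, the level fell by a factor of 2600/1170 ≈ 2.2222.
n = log₂(2.2222) ≈ 1.152 half-lives, so t½ = 77.6/1.152 ≈ 67.361 minutes.
From t = 170 to t = 370: 1170 × (1/2)^((370−170)/67.361) ≈ 149.42 μCi.

149 μCi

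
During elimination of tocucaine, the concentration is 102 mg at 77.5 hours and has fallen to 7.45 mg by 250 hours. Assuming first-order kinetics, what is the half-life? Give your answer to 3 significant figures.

45.7 hours

Over Δt = 250 − 77.5 = 172.5 hours, the level fell by a factor of 102/7.45 ≈ 13.691.
n = log₂(13.691) ≈ 3.7752 half-lives, so t½ = 172.5/3.7752 ≈ 45.693 hours.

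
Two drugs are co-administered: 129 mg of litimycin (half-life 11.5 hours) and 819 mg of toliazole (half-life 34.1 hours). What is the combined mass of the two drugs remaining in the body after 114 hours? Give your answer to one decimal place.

litimycin: 129 × (1/2)^(114/11.5) = 129 × (1/2)^9.913 ≈ 0.1338 mg.
toliazole: 819 × (1/2)^(114/34.1) = 819 × (1/2)^3.3431 ≈ 80.706 mg.
Total = 0.1338 + 80.706 ≈ 80.84 mg.

80.8 mg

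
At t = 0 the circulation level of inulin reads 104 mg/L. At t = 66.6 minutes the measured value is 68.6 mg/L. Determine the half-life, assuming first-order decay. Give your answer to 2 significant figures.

A/A₀ = 68.6/104 ≈ 0.65962.
n = log₂(1.516) ≈ 0.6003 half-lives elapsed in 66.6 minutes.
t½ = 66.6/0.6003 ≈ 110.94 minutes.

110 minutes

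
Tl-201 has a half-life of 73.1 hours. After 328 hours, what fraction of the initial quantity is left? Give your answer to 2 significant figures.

0.045

n = 328/73.1 ≈ 4.487 half-lives.
Fraction remaining = (1/2)^4.487 ≈ 0.044594.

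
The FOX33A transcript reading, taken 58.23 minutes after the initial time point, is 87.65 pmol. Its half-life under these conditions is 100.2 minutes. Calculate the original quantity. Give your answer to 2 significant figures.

Number of half-lives elapsed: n = 58.23/100.2 ≈ 0.58114.
A₀ = A × 2^n = 87.65 × 2^0.58114 = 87.65 × 1.496 ≈ 131.13 pmol.

130 pmol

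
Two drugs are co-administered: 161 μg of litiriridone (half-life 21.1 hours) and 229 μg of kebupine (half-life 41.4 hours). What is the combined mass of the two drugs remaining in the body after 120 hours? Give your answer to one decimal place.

33.8 μg

litiriridone: 161 × (1/2)^(120/21.1) = 161 × (1/2)^5.6872 ≈ 3.1247 μg.
kebupine: 229 × (1/2)^(120/41.4) = 229 × (1/2)^2.8986 ≈ 30.71 μg.
Total = 3.1247 + 30.71 ≈ 33.835 μg.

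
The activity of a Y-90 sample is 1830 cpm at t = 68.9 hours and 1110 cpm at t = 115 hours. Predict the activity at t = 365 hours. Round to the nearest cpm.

74 cpm

Over Δt = 115 − 68.9 = 46.1 hours, the level fell by a factor of 1830/1110 ≈ 1.6486.
n = log₂(1.6486) ≈ 0.72128 half-lives, so t½ = 46.1/0.72128 ≈ 63.914 hours.
From t = 115 to t = 365: 1110 × (1/2)^((365−115)/63.914) ≈ 73.763 cpm.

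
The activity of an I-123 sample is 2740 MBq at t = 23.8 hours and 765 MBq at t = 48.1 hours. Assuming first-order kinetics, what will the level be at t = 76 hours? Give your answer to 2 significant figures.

180 MBq

Over Δt = 48.1 − 23.8 = 24.3 hours, the level fell by a factor of 2740/765 ≈ 3.5817.
n = log₂(3.5817) ≈ 1.8406 half-lives, so t½ = 24.3/1.8406 ≈ 13.202 hours.
From t = 48.1 to t = 76: 765 × (1/2)^((76−48.1)/13.202) ≈ 176.8 MBq.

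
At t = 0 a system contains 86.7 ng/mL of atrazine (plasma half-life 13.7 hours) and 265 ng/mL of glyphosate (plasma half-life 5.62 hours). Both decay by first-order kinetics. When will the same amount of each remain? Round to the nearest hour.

15 hours

Set 86.7·(1/2)^(t/13.7) = 265·(1/2)^(t/5.62).
Taking log₂: log₂(86.7/265) = t·(1/13.7 − 1/5.62).
log₂(0.32717) = -1.6119; 1/13.7 − 1/5.62 = -0.10494.
t = -1.6119 / -0.10494 ≈ 15.36 hours.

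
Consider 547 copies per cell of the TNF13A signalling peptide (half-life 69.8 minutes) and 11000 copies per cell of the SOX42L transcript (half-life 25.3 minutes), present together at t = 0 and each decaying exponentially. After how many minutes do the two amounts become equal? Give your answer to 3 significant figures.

172 minutes

Set 547·(1/2)^(t/69.8) = 11000·(1/2)^(t/25.3).
Taking log₂: log₂(547/11000) = t·(1/69.8 − 1/25.3).
log₂(0.049727) = -4.3298; 1/69.8 − 1/25.3 = -0.025199.
t = -4.3298 / -0.025199 ≈ 171.82 minutes.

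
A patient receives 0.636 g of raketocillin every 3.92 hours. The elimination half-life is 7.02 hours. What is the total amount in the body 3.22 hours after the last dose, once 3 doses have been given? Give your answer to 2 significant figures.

The 3 doses were given 11.06, 7.14, 3.22 hours ago.
Total = 0.636·(1/2)^(11.06/7.02) + 0.636·(1/2)^(7.14/7.02) + 0.636·(1/2)^(3.22/7.02)
      = 0.2134 + 0.31425 + 0.46278 ≈ 0.99043 g.

0.99 g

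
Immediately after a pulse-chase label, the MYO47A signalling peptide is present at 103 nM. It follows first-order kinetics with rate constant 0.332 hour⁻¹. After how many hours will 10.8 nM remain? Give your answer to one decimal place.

6.8 hours

t½ = ln 2 / λ = 0.69315 / 0.332 ≈ 2.0878 hours.
Fraction remaining = 10.8/103 ≈ 0.10485.
n = log₂(103/10.8) = ln(9.537)/ln 2 ≈ 3.2535 half-lives.
t = n × t½ = 3.2535 × 2.0878 ≈ 6.7927 hours.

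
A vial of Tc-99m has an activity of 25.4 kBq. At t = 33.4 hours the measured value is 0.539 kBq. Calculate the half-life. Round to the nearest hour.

6 hours

A/A₀ = 0.539/25.4 ≈ 0.02122.
n = log₂(47.124) ≈ 5.5584 half-lives elapsed in 33.4 hours.
t½ = 33.4/5.5584 ≈ 6.0089 hours.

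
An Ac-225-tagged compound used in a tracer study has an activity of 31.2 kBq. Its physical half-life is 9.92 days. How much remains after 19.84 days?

7.8 kBq

Elapsed time is 2 half-lives (19.84/9.92).
Each half-life halves the amount: 31.2 × (1/2)^2 = 31.2/4 = 7.8 kBq.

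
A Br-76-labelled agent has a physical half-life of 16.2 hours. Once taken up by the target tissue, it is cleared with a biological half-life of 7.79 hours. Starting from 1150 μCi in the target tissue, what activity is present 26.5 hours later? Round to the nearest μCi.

35 μCi

1/t_eff = 1/t_phys + 1/t_biol = 1/16.2 + 1/7.79 = 0.1901 per hour.
t_eff = 16.2 × 7.79 / (16.2 + 7.79) ≈ 5.2604 hours.
Remaining = 1150 × (1/2)^(26.5/5.2604) = 1150 × (1/2)^5.0376 ≈ 35.013 μCi.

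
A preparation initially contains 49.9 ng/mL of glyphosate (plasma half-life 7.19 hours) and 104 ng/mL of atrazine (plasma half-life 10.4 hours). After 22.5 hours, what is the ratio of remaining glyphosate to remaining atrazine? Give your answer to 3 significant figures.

0.246

glyphosate: 49.9 × (1/2)^(22.5/7.19) = 49.9 × (1/2)^3.1293 ≈ 5.7026 ng/mL.
atrazine: 104 × (1/2)^(22.5/10.4) = 104 × (1/2)^2.1635 ≈ 23.215 ng/mL.
Ratio ≈ 5.7026 / 23.215 ≈ 0.24564.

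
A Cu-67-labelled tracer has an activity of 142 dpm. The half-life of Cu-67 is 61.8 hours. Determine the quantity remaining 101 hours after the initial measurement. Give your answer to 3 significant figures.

Number of half-lives: n = 101/61.8 ≈ 1.6343.
Remaining = 142 × (1/2)^1.6343 = 142 × 0.32213 ≈ 45.742 dpm.

45.7 dpm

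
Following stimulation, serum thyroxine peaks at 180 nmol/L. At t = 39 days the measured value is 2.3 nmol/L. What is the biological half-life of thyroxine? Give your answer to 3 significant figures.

A/A₀ = 2.3/180 ≈ 0.012778.
n = log₂(78.261) ≈ 6.2902 half-lives elapsed in 39 days.
t½ = 39/6.2902 ≈ 6.2001 days.

6.20 days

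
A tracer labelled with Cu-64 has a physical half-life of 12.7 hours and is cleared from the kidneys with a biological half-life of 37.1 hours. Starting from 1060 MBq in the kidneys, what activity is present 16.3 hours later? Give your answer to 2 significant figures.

320 MBq

1/t_eff = 1/t_phys + 1/t_biol = 1/12.7 + 1/37.1 = 0.10569 per hour.
t_eff = 12.7 × 37.1 / (12.7 + 37.1) ≈ 9.4612 hours.
Remaining = 1060 × (1/2)^(16.3/9.4612) = 1060 × (1/2)^1.7228 ≈ 321.13 MBq.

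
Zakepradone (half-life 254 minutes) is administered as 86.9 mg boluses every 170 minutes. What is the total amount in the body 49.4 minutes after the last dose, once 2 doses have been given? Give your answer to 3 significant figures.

124 mg

The 2 doses were given 219.4, 49.4 minutes ago.
Total = 86.9·(1/2)^(219.4/254) + 86.9·(1/2)^(49.4/254)
      = 47.753 + 75.94 ≈ 123.69 mg.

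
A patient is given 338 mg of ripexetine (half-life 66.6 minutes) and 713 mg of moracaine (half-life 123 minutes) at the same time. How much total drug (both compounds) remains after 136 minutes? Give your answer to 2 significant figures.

ripexetine: 338 × (1/2)^(136/66.6) = 338 × (1/2)^2.042 ≈ 82.073 mg.
moracaine: 713 × (1/2)^(136/123) = 713 × (1/2)^1.1057 ≈ 331.32 mg.
Total = 82.073 + 331.32 ≈ 413.39 mg.

410 mg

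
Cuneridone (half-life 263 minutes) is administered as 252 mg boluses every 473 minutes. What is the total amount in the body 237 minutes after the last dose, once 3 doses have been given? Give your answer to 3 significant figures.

185 mg

The 3 doses were given 1183, 710, 237 minutes ago.
Total = 252·(1/2)^(1183/263) + 252·(1/2)^(710/263) + 252·(1/2)^(237/263)
      = 11.152 + 38.791 + 134.94 ≈ 184.88 mg.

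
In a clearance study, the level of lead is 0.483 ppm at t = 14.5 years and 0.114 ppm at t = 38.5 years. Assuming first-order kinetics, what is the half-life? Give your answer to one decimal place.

Over Δt = 38.5 − 14.5 = 24 years, the level fell by a factor of 0.483/0.114 ≈ 4.2368.
n = log₂(4.2368) ≈ 2.083 half-lives, so t½ = 24/2.083 ≈ 11.522 years.

11.5 years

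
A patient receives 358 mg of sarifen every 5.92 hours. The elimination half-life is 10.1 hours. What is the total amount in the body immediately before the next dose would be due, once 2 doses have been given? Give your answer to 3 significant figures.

The 2 doses were given 11.84, 5.92 hours ago.
Total = 358·(1/2)^(11.84/10.1) + 358·(1/2)^(5.92/10.1)
      = 158.85 + 238.47 ≈ 397.32 mg.

397 mg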